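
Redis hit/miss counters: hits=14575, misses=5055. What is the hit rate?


Formula: hit rate = hits / (hits + misses) * 100
hit rate = 14575 / (14575 + 5055) * 100
hit rate = 14575 / 19630 * 100
hit rate = 74.25%

74.25%


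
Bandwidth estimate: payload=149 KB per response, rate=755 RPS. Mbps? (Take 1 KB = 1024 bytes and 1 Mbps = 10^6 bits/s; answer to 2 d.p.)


Formula: Mbps = payload_bytes * RPS * 8 / 1e6
Payload per request = 149 KB = 149 * 1024 = 152576 bytes
Total bytes/sec = 152576 * 755 = 115194880
Total bits/sec = 115194880 * 8 = 921559040
Mbps = 921559040 / 1e6 = 921.56

921.56 Mbps


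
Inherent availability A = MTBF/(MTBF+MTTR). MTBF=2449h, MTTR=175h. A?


Availability = MTBF / (MTBF + MTTR)
Availability = 2449 / (2449 + 175)
Availability = 2449 / 2624
Availability = 93.3308%

93.3308%


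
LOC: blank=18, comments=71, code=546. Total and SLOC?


Total LOC = blank + comment + code
Total LOC = 18 + 71 + 546 = 635
SLOC (source only) = code = 546

Total LOC: 635, SLOC: 546


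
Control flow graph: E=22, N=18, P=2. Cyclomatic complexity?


Formula: V(G) = E - N + 2P
V(G) = 22 - 18 + 2*2
V(G) = 4 + 4
V(G) = 8

8


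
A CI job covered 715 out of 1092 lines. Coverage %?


Coverage = covered / total * 100
Coverage = 715 / 1092 * 100
Coverage = 65.48%

65.48%


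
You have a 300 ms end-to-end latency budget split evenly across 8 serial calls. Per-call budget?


Formula: per_stage = total_budget / stages
per_stage = 300 / 8
per_stage = 37.5 ms

37.5 ms


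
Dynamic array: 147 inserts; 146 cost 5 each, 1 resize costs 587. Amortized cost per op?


Formula: Amortized cost = Total cost / Operations
Total cost = (146 * 5) + (1 * 587)
Total cost = 730 + 587 = 1317
Amortized = 1317 / 147 = 8.9592

8.9592


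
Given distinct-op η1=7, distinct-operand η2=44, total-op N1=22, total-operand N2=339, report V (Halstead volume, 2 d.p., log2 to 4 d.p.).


Formula: V = N * log2(η), where N = N1 + N2 and η = η1 + η2
η = 7 + 44 = 51
N = 22 + 339 = 361
log2(51) ≈ 5.6724
V = 361 * 5.6724 = 2047.74

2047.74


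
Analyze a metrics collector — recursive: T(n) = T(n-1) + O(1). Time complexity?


Reasoning: linear recursion with constant work per frame
Complexity: O(n)

O(n)


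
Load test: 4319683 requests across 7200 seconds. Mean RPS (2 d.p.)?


Formula: throughput = requests / seconds
throughput = 4319683 / 7200
throughput = 599.96 requests/second

599.96 requests/second


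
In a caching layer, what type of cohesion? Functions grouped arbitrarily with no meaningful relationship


Reasoning: Worst: random grouping
Type: Coincidental cohesion

Coincidental cohesion


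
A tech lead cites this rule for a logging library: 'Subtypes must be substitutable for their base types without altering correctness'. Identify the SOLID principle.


This describes the Liskov Substitution Principle (LSP)

Liskov Substitution Principle (LSP)


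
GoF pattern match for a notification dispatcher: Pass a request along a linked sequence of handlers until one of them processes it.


This matches the Chain of Responsibility pattern

Chain of Responsibility


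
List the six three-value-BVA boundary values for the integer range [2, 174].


Range: [2, 174]
Boundaries: just below min, min, min+1, max-1, max, just above max
Values: [1, 2, 3, 173, 174, 175]

[1, 2, 3, 173, 174, 175]


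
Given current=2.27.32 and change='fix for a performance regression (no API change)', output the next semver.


Current: 2.27.32
Change category: 'fix for a performance regression (no API change)' → patch bump
SemVer rule: patch bump → increment PATCH (MAJOR and MINOR unchanged)
New: 2.27.33

2.27.33


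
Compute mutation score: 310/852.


Mutation score = killed / total * 100
Mutation score = 310 / 852 * 100
Mutation score = 36.38%

36.38%


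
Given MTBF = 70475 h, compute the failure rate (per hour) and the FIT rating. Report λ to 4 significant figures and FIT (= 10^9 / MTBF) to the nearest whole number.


Formula: λ = 1 / MTBF; FIT = λ × 1e9 = 1e9 / MTBF
λ = 1 / 70475 ≈ 1.419e-05 failures/hour
FIT = 1e9 / 70475 ≈ 14189 failures per 1e9 hours (nearest whole number)

λ = 1.419e-05 /h, FIT = 14189


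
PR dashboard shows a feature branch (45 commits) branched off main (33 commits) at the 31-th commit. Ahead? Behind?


Common ancestor: commit #31
feature commits after divergence: 45 - 31 = 14
main commits after divergence: 33 - 31 = 2
feature is 14 commits ahead of main
main is 2 commits ahead of feature

feature ahead: 14, main ahead: 2


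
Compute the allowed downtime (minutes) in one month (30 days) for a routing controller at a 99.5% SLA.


Formula: allowed downtime = period * (100 - SLA) / 100
Period (month (30 days)) = 43200 minutes
Unavailability fraction = (100 - 99.5) / 100
Allowed downtime = 43200 * (100 - 99.5) / 100
Allowed downtime = 216.0 minutes

216.0 minutes


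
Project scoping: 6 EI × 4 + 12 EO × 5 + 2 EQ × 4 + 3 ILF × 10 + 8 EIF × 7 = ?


UFP = EI*4 + EO*5 + EQ*4 + ILF*10 + EIF*7
UFP = 6*4 + 12*5 + 2*4 + 3*10 + 8*7
UFP = 24 + 60 + 8 + 30 + 56
UFP = 178

178


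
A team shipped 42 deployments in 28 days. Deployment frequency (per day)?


Formula: deployments per day = releases / days
= 42 / 28
= 1.5 deploys/day
(equivalently, 10.5 deploys/week)

1.5 deploys/day


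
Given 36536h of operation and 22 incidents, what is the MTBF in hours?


Formula: MTBF = Total operating time / Number of failures
MTBF = 36536 / 22
MTBF = 1660.73 hours

1660.73 hours


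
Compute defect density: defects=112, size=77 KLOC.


Defect density = defects / KLOC
Defect density = 112 / 77
Defect density = 1.455 defects/KLOC

1.455 defects/KLOC


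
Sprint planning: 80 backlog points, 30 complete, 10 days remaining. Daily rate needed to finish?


Formula: Required rate = Remaining points / Days left
Remaining = 80 - 30 = 50 points
Required rate = 50 / 10 = 5.0 points/day

5.0 points/day


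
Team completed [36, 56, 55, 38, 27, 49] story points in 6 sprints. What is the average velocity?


Formula: Avg velocity = Total points / Number of sprints
Points: [36, 56, 55, 38, 27, 49]
Sum = 36 + 56 + 55 + 38 + 27 + 49 = 261
Avg velocity = 261 / 6 = 43.5 points/sprint

43.5 points/sprint


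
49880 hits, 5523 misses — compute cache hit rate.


Formula: hit rate = hits / (hits + misses) * 100
hit rate = 49880 / (49880 + 5523) * 100
hit rate = 49880 / 55403 * 100
hit rate = 90.03%

90.03%


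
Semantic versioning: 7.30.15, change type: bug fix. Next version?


Current: 7.30.15
Change category: 'bug fix' → patch bump
SemVer rule: patch bump → increment PATCH (MAJOR and MINOR unchanged)
New: 7.30.16

7.30.16


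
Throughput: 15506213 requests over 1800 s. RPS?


Formula: throughput = requests / seconds
throughput = 15506213 / 1800
throughput = 8614.56 requests/second

8614.56 requests/second


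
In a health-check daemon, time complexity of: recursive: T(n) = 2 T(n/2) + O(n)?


Reasoning: master theorem case 2 (merge-sort recurrence)
Complexity: O(n log n)

O(n log n)


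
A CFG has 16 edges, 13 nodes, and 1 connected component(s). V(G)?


Formula: V(G) = E - N + 2P
V(G) = 16 - 13 + 2*1
V(G) = 3 + 2
V(G) = 5

5


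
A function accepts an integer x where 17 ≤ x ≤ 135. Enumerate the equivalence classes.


Valid range: [17, 135]
Class 1: x < 17 — invalid
Class 2: 17 ≤ x ≤ 135 — valid
Class 3: x > 135 — invalid
Total equivalence classes: 3

3 equivalence classes


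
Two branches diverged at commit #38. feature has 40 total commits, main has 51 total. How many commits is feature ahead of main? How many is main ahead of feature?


Common ancestor: commit #38
feature commits after divergence: 40 - 38 = 2
main commits after divergence: 51 - 38 = 13
feature is 2 commits ahead of main
main is 13 commits ahead of feature

feature ahead: 2, main ahead: 13


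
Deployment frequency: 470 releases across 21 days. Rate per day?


Formula: deployments per day = releases / days
= 470 / 21
= 22.381 deploys/day
(equivalently, 156.67 deploys/week)

22.381 deploys/day


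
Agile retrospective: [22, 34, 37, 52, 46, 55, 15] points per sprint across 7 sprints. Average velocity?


Formula: Avg velocity = Total points / Number of sprints
Points: [22, 34, 37, 52, 46, 55, 15]
Sum = 22 + 34 + 37 + 52 + 46 + 55 + 15 = 261
Avg velocity = 261 / 7 = 37.29 points/sprint

37.29 points/sprint


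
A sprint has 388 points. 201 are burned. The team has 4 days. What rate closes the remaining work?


Formula: Required rate = Remaining points / Days left
Remaining = 388 - 201 = 187 points
Required rate = 187 / 4 = 46.75 points/day

46.75 points/day


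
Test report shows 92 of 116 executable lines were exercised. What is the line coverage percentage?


Coverage = covered / total * 100
Coverage = 92 / 116 * 100
Coverage = 79.31%

79.31%


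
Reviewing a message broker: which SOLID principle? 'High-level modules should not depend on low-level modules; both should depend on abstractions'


This describes the Dependency Inversion Principle (DIP)

Dependency Inversion Principle (DIP)


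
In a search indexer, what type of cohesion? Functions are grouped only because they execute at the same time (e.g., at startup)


Reasoning: Related by timing only
Type: Temporal cohesion

Temporal cohesion


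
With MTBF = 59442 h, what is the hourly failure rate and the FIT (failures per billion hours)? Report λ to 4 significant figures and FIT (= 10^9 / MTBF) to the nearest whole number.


Formula: λ = 1 / MTBF; FIT = λ × 1e9 = 1e9 / MTBF
λ = 1 / 59442 ≈ 1.682e-05 failures/hour
FIT = 1e9 / 59442 ≈ 16823 failures per 1e9 hours (nearest whole number)

λ = 1.682e-05 /h, FIT = 16823


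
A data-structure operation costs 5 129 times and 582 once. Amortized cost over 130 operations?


Formula: Amortized cost = Total cost / Operations
Total cost = (129 * 5) + (1 * 582)
Total cost = 645 + 582 = 1227
Amortized = 1227 / 130 = 9.4385

9.4385


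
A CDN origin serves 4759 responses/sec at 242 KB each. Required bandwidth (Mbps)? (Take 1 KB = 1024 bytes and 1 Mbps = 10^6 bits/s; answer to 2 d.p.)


Formula: Mbps = payload_bytes * RPS * 8 / 1e6
Payload per request = 242 KB = 242 * 1024 = 247808 bytes
Total bytes/sec = 247808 * 4759 = 1179318272
Total bits/sec = 1179318272 * 8 = 9434546176
Mbps = 9434546176 / 1e6 = 9434.55

9434.55 Mbps


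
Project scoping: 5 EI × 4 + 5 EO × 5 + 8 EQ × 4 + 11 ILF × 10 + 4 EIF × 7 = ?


UFP = EI*4 + EO*5 + EQ*4 + ILF*10 + EIF*7
UFP = 5*4 + 5*5 + 8*4 + 11*10 + 4*7
UFP = 20 + 25 + 32 + 110 + 28
UFP = 215

215


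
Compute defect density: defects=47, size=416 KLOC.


Defect density = defects / KLOC
Defect density = 47 / 416
Defect density = 0.113 defects/KLOC

0.113 defects/KLOC


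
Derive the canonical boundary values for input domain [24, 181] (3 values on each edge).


Range: [24, 181]
Boundaries: just below min, min, min+1, max-1, max, just above max
Values: [23, 24, 25, 180, 181, 182]

[23, 24, 25, 180, 181, 182]


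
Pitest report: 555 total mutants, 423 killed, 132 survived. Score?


Mutation score = killed / total * 100
Mutation score = 423 / 555 * 100
Mutation score = 76.22%

76.22%


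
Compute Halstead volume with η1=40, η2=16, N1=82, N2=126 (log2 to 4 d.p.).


Formula: V = N * log2(η), where N = N1 + N2 and η = η1 + η2
η = 40 + 16 = 56
N = 82 + 126 = 208
log2(56) ≈ 5.8074
V = 208 * 5.8074 = 1207.94

1207.94


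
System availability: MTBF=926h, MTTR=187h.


Availability = MTBF / (MTBF + MTTR)
Availability = 926 / (926 + 187)
Availability = 926 / 1113
Availability = 83.1986%

83.1986%


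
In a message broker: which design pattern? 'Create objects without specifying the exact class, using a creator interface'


This matches the Factory Method pattern

Factory Method


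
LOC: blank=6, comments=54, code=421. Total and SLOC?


Total LOC = blank + comment + code
Total LOC = 6 + 54 + 421 = 481
SLOC (source only) = code = 421

Total LOC: 481, SLOC: 421


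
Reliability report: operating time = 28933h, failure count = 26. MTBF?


Formula: MTBF = Total operating time / Number of failures
MTBF = 28933 / 26
MTBF = 1112.81 hours

1112.81 hours


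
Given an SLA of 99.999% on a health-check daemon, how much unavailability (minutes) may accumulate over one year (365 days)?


Formula: allowed downtime = period * (100 - SLA) / 100
Period (year (365 days)) = 525600 minutes
Unavailability fraction = (100 - 99.999) / 100
Allowed downtime = 525600 * (100 - 99.999) / 100
Allowed downtime = 5.256 minutes

5.256 minutes


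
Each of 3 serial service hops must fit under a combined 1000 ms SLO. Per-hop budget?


Formula: per_stage = total_budget / stages
per_stage = 1000 / 3
per_stage = 333.33 ms

333.33 ms


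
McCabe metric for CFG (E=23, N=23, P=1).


Formula: V(G) = E - N + 2P
V(G) = 23 - 23 + 2*1
V(G) = 0 + 2
V(G) = 2

2


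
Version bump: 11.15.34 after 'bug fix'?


Current: 11.15.34
Change category: 'bug fix' → patch bump
SemVer rule: patch bump → increment PATCH (MAJOR and MINOR unchanged)
New: 11.15.35

11.15.35


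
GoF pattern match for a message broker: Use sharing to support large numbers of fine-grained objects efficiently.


This matches the Flyweight pattern

Flyweight


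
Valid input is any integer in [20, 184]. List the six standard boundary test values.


Range: [20, 184]
Boundaries: just below min, min, min+1, max-1, max, just above max
Values: [19, 20, 21, 183, 184, 185]

[19, 20, 21, 183, 184, 185]


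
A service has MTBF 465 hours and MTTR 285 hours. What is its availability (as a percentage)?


Availability = MTBF / (MTBF + MTTR)
Availability = 465 / (465 + 285)
Availability = 465 / 750
Availability = 62.0%

62.0%


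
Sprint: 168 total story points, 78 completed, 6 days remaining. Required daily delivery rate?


Formula: Required rate = Remaining points / Days left
Remaining = 168 - 78 = 90 points
Required rate = 90 / 6 = 15.0 points/day

15.0 points/day


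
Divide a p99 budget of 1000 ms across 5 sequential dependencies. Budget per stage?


Formula: per_stage = total_budget / stages
per_stage = 1000 / 5
per_stage = 200.0 ms

200.0 ms


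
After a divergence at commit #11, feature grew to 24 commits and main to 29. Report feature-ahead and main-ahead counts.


Common ancestor: commit #11
feature commits after divergence: 24 - 11 = 13
main commits after divergence: 29 - 11 = 18
feature is 13 commits ahead of main
main is 18 commits ahead of feature

feature ahead: 13, main ahead: 18


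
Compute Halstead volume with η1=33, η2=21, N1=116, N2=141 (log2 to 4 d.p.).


Formula: V = N * log2(η), where N = N1 + N2 and η = η1 + η2
η = 33 + 21 = 54
N = 116 + 141 = 257
log2(54) ≈ 5.7549
V = 257 * 5.7549 = 1479.01

1479.01


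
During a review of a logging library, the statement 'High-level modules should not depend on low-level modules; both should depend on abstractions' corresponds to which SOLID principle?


This describes the Dependency Inversion Principle (DIP)

Dependency Inversion Principle (DIP)


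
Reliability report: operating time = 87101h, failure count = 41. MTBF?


Formula: MTBF = Total operating time / Number of failures
MTBF = 87101 / 41
MTBF = 2124.41 hours

2124.41 hours


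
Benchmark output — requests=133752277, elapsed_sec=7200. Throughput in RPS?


Formula: throughput = requests / seconds
throughput = 133752277 / 7200
throughput = 18576.71 requests/second

18576.71 requests/second


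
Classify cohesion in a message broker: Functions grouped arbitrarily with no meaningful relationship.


Reasoning: Worst: random grouping
Type: Coincidental cohesion

Coincidental cohesion


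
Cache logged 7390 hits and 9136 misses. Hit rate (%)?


Formula: hit rate = hits / (hits + misses) * 100
hit rate = 7390 / (7390 + 9136) * 100
hit rate = 7390 / 16526 * 100
hit rate = 44.72%

44.72%


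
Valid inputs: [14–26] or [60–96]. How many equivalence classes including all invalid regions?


Valid ranges: [14,26] and [60,96]
Class 1: x < 14 — invalid
Class 2: 14 ≤ x ≤ 26 — valid
Class 3: 26 < x < 60 — invalid (gap between ranges)
Class 4: 60 ≤ x ≤ 96 — valid
Class 5: x > 96 — invalid
Total equivalence classes: 5

5 equivalence classes


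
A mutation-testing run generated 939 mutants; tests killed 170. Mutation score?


Mutation score = killed / total * 100
Mutation score = 170 / 939 * 100
Mutation score = 18.1%

18.1%


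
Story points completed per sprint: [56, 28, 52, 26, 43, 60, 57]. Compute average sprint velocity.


Formula: Avg velocity = Total points / Number of sprints
Points: [56, 28, 52, 26, 43, 60, 57]
Sum = 56 + 28 + 52 + 26 + 43 + 60 + 57 = 322
Avg velocity = 322 / 7 = 46.0 points/sprint

46.0 points/sprint


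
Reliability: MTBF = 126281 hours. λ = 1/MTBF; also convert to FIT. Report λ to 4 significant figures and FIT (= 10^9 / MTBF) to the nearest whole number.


Formula: λ = 1 / MTBF; FIT = λ × 1e9 = 1e9 / MTBF
λ = 1 / 126281 ≈ 7.919e-06 failures/hour
FIT = 1e9 / 126281 ≈ 7919 failures per 1e9 hours (nearest whole number)

λ = 7.919e-06 /h, FIT = 7919


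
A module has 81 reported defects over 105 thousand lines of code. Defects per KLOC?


Defect density = defects / KLOC
Defect density = 81 / 105
Defect density = 0.771 defects/KLOC

0.771 defects/KLOC


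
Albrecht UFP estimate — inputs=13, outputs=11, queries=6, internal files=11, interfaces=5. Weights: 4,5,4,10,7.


UFP = EI*4 + EO*5 + EQ*4 + ILF*10 + EIF*7
UFP = 13*4 + 11*5 + 6*4 + 11*10 + 5*7
UFP = 52 + 55 + 24 + 110 + 35
UFP = 276

276


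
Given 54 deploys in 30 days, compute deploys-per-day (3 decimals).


Formula: deployments per day = releases / days
= 54 / 30
= 1.8 deploys/day
(equivalently, 12.6 deploys/week)

1.8 deploys/day


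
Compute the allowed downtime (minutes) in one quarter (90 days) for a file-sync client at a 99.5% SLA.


Formula: allowed downtime = period * (100 - SLA) / 100
Period (quarter (90 days)) = 129600 minutes
Unavailability fraction = (100 - 99.5) / 100
Allowed downtime = 129600 * (100 - 99.5) / 100
Allowed downtime = 648.0 minutes

648.0 minutes


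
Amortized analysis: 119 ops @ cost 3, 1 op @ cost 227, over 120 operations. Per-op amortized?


Formula: Amortized cost = Total cost / Operations
Total cost = (119 * 3) + (1 * 227)
Total cost = 357 + 227 = 584
Amortized = 584 / 120 = 4.8667

4.8667


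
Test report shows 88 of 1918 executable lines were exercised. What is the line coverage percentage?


Coverage = covered / total * 100
Coverage = 88 / 1918 * 100
Coverage = 4.59%

4.59%


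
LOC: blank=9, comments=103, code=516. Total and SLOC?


Total LOC = blank + comment + code
Total LOC = 9 + 103 + 516 = 628
SLOC (source only) = code = 516

Total LOC: 628, SLOC: 516


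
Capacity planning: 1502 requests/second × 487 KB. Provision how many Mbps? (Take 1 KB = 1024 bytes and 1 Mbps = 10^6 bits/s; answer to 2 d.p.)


Formula: Mbps = payload_bytes * RPS * 8 / 1e6
Payload per request = 487 KB = 487 * 1024 = 498688 bytes
Total bytes/sec = 498688 * 1502 = 749029376
Total bits/sec = 749029376 * 8 = 5992235008
Mbps = 5992235008 / 1e6 = 5992.24

5992.24 Mbps


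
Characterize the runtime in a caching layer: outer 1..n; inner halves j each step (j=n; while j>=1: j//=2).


Reasoning: n times log n
Complexity: O(n log n)

O(n log n)


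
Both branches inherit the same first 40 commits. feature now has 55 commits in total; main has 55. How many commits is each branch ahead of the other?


Common ancestor: commit #40
feature commits after divergence: 55 - 40 = 15
main commits after divergence: 55 - 40 = 15
feature is 15 commits ahead of main
main is 15 commits ahead of feature

feature ahead: 15, main ahead: 15


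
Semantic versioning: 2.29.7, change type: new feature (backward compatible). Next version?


Current: 2.29.7
Change category: 'new feature (backward compatible)' → minor bump
SemVer rule: minor bump → increment MINOR, reset PATCH to 0 (MAJOR unchanged)
New: 2.30.0

2.30.0


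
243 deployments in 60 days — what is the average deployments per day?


Formula: deployments per day = releases / days
= 243 / 60
= 4.05 deploys/day
(equivalently, 28.35 deploys/week)

4.05 deploys/day


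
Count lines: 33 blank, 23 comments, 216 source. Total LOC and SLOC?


Total LOC = blank + comment + code
Total LOC = 33 + 23 + 216 = 272
SLOC (source only) = code = 216

Total LOC: 272, SLOC: 216


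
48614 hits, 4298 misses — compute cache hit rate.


Formula: hit rate = hits / (hits + misses) * 100
hit rate = 48614 / (48614 + 4298) * 100
hit rate = 48614 / 52912 * 100
hit rate = 91.88%

91.88%


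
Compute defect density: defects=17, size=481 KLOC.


Defect density = defects / KLOC
Defect density = 17 / 481
Defect density = 0.035 defects/KLOC

0.035 defects/KLOC


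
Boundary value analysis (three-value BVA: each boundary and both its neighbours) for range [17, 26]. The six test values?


Range: [17, 26]
Boundaries: just below min, min, min+1, max-1, max, just above max
Values: [16, 17, 18, 25, 26, 27]

[16, 17, 18, 25, 26, 27]


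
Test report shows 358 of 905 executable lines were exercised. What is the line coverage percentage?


Coverage = covered / total * 100
Coverage = 358 / 905 * 100
Coverage = 39.56%

39.56%


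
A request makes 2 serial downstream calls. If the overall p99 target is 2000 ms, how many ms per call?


Formula: per_stage = total_budget / stages
per_stage = 2000 / 2
per_stage = 1000.0 ms

1000.0 ms


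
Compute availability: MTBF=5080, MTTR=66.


Availability = MTBF / (MTBF + MTTR)
Availability = 5080 / (5080 + 66)
Availability = 5080 / 5146
Availability = 98.7175%

98.7175%


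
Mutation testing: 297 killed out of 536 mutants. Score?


Mutation score = killed / total * 100
Mutation score = 297 / 536 * 100
Mutation score = 55.41%

55.41%


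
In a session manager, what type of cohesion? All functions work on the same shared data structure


Reasoning: Functions share data
Type: Communicational cohesion

Communicational cohesion


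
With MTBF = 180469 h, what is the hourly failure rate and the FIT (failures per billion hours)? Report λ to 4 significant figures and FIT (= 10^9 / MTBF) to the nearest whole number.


Formula: λ = 1 / MTBF; FIT = λ × 1e9 = 1e9 / MTBF
λ = 1 / 180469 ≈ 5.541e-06 failures/hour
FIT = 1e9 / 180469 ≈ 5541 failures per 1e9 hours (nearest whole number)

λ = 5.541e-06 /h, FIT = 5541


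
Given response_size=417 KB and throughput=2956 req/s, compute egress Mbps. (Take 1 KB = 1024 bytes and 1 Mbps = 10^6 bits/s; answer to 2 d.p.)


Formula: Mbps = payload_bytes * RPS * 8 / 1e6
Payload per request = 417 KB = 417 * 1024 = 427008 bytes
Total bytes/sec = 427008 * 2956 = 1262235648
Total bits/sec = 1262235648 * 8 = 10097885184
Mbps = 10097885184 / 1e6 = 10097.89

10097.89 Mbps


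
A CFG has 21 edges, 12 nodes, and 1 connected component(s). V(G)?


Formula: V(G) = E - N + 2P
V(G) = 21 - 12 + 2*1
V(G) = 9 + 2
V(G) = 11

11


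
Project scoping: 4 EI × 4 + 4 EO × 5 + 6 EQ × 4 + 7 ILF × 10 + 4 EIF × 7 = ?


UFP = EI*4 + EO*5 + EQ*4 + ILF*10 + EIF*7
UFP = 4*4 + 4*5 + 6*4 + 7*10 + 4*7
UFP = 16 + 20 + 24 + 70 + 28
UFP = 158

158


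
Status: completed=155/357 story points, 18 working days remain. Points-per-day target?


Formula: Required rate = Remaining points / Days left
Remaining = 357 - 155 = 202 points
Required rate = 202 / 18 = 11.22 points/day

11.22 points/day


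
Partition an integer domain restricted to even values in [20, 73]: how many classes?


Constraint: even integers in [20, 73]
Class 1: x < 20 — out-of-range invalid
Class 2: x in [20,73] but odd — wrong type invalid
Class 3: x in [20,73] and even — valid
Class 4: x > 73 — out-of-range invalid
Total equivalence classes: 4

4 equivalence classes


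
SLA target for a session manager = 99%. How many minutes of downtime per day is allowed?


Formula: allowed downtime = period * (100 - SLA) / 100
Period (day) = 1440 minutes
Unavailability fraction = (100 - 99.0) / 100
Allowed downtime = 1440 * (100 - 99.0) / 100
Allowed downtime = 14.4 minutes

14.4 minutes


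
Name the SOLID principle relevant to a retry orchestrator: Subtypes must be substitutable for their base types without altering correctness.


This describes the Liskov Substitution Principle (LSP)

Liskov Substitution Principle (LSP)


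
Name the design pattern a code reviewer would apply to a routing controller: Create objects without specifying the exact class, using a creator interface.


This matches the Factory Method pattern

Factory Method


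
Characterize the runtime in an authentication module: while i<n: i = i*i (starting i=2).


Reasoning: squaring drives double-exponential growth; iterations ~ log log n
Complexity: O(log log n)

O(log log n)


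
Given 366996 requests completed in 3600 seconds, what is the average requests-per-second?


Formula: throughput = requests / seconds
throughput = 366996 / 3600
throughput = 101.94 requests/second

101.94 requests/second


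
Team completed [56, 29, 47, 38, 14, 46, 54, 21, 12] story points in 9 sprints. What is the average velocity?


Formula: Avg velocity = Total points / Number of sprints
Points: [56, 29, 47, 38, 14, 46, 54, 21, 12]
Sum = 56 + 29 + 47 + 38 + 14 + 46 + 54 + 21 + 12 = 317
Avg velocity = 317 / 9 = 35.22 points/sprint

35.22 points/sprint


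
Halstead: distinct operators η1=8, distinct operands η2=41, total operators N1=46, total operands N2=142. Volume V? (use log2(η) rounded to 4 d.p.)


Formula: V = N * log2(η), where N = N1 + N2 and η = η1 + η2
η = 8 + 41 = 49
N = 46 + 142 = 188
log2(49) ≈ 5.6147
V = 188 * 5.6147 = 1055.56

1055.56


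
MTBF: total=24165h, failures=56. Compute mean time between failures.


Formula: MTBF = Total operating time / Number of failures
MTBF = 24165 / 56
MTBF = 431.52 hours

431.52 hours


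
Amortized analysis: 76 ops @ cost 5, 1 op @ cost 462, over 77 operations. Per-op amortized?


Formula: Amortized cost = Total cost / Operations
Total cost = (76 * 5) + (1 * 462)
Total cost = 380 + 462 = 842
Amortized = 842 / 77 = 10.9351

10.9351


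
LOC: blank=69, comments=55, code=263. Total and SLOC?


Total LOC = blank + comment + code
Total LOC = 69 + 55 + 263 = 387
SLOC (source only) = code = 263

Total LOC: 387, SLOC: 263


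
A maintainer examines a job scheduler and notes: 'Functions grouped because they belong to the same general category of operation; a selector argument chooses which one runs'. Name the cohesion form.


Reasoning: Grouped by category of activity, not by data or sequence
Type: Logical cohesion

Logical cohesion


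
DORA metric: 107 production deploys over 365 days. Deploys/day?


Formula: deployments per day = releases / days
= 107 / 365
= 0.293 deploys/day
(equivalently, 2.05 deploys/week)

0.293 deploys/day


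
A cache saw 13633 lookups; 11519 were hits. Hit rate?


Formula: hit rate = hits / (hits + misses) * 100
hit rate = 11519 / (11519 + 2114) * 100
hit rate = 11519 / 13633 * 100
hit rate = 84.49%

84.49%


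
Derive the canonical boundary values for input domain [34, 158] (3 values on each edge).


Range: [34, 158]
Boundaries: just below min, min, min+1, max-1, max, just above max
Values: [33, 34, 35, 157, 158, 159]

[33, 34, 35, 157, 158, 159]


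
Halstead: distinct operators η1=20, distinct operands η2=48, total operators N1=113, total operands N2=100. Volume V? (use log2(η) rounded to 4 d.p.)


Formula: V = N * log2(η), where N = N1 + N2 and η = η1 + η2
η = 20 + 48 = 68
N = 113 + 100 = 213
log2(68) ≈ 6.0875
V = 213 * 6.0875 = 1296.64

1296.64


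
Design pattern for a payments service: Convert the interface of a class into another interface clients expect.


This matches the Adapter pattern

Adapter


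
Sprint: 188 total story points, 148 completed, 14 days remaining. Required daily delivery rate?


Formula: Required rate = Remaining points / Days left
Remaining = 188 - 148 = 40 points
Required rate = 40 / 14 = 2.86 points/day

2.86 points/day


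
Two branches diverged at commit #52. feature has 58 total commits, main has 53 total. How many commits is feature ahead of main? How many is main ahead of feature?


Common ancestor: commit #52
feature commits after divergence: 58 - 52 = 6
main commits after divergence: 53 - 52 = 1
feature is 6 commits ahead of main
main is 1 commits ahead of feature

feature ahead: 6, main ahead: 1


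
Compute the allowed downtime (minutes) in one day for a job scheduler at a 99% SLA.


Formula: allowed downtime = period * (100 - SLA) / 100
Period (day) = 1440 minutes
Unavailability fraction = (100 - 99.0) / 100
Allowed downtime = 1440 * (100 - 99.0) / 100
Allowed downtime = 14.4 minutes

14.4 minutes


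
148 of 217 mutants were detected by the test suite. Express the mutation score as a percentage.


Mutation score = killed / total * 100
Mutation score = 148 / 217 * 100
Mutation score = 68.2%

68.2%


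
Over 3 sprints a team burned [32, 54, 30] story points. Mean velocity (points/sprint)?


Formula: Avg velocity = Total points / Number of sprints
Points: [32, 54, 30]
Sum = 32 + 54 + 30 = 116
Avg velocity = 116 / 3 = 38.67 points/sprint

38.67 points/sprint


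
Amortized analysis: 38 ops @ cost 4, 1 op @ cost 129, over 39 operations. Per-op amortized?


Formula: Amortized cost = Total cost / Operations
Total cost = (38 * 4) + (1 * 129)
Total cost = 152 + 129 = 281
Amortized = 281 / 39 = 7.2051

7.2051


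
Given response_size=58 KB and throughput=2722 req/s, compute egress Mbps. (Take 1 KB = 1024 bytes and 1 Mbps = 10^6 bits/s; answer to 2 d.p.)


Formula: Mbps = payload_bytes * RPS * 8 / 1e6
Payload per request = 58 KB = 58 * 1024 = 59392 bytes
Total bytes/sec = 59392 * 2722 = 161665024
Total bits/sec = 161665024 * 8 = 1293320192
Mbps = 1293320192 / 1e6 = 1293.32

1293.32 Mbps


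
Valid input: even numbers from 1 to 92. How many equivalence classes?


Constraint: even integers in [1, 92]
Class 1: x < 1 — out-of-range invalid
Class 2: x in [1,92] but odd — wrong type invalid
Class 3: x in [1,92] and even — valid
Class 4: x > 92 — out-of-range invalid
Total equivalence classes: 4

4 equivalence classes


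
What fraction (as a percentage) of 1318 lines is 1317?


Coverage = covered / total * 100
Coverage = 1317 / 1318 * 100
Coverage = 99.92%

99.92%


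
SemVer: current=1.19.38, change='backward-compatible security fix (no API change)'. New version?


Current: 1.19.38
Change category: 'backward-compatible security fix (no API change)' → patch bump
SemVer rule: patch bump → increment PATCH (MAJOR and MINOR unchanged)
New: 1.19.39

1.19.39


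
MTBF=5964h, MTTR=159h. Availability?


Availability = MTBF / (MTBF + MTTR)
Availability = 5964 / (5964 + 159)
Availability = 5964 / 6123
Availability = 97.4032%

97.4032%


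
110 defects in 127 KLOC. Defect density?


Defect density = defects / KLOC
Defect density = 110 / 127
Defect density = 0.866 defects/KLOC

0.866 defects/KLOC


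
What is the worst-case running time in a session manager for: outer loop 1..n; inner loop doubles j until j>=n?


Reasoning: linear outer times logarithmic inner
Complexity: O(n log n)

O(n log n)


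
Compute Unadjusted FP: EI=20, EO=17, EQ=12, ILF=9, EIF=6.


UFP = EI*4 + EO*5 + EQ*4 + ILF*10 + EIF*7
UFP = 20*4 + 17*5 + 12*4 + 9*10 + 6*7
UFP = 80 + 85 + 48 + 90 + 42
UFP = 345

345


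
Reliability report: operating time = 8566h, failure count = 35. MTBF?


Formula: MTBF = Total operating time / Number of failures
MTBF = 8566 / 35
MTBF = 244.74 hours

244.74 hours


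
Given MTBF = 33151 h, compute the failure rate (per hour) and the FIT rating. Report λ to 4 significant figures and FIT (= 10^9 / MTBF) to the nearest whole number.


Formula: λ = 1 / MTBF; FIT = λ × 1e9 = 1e9 / MTBF
λ = 1 / 33151 ≈ 3.017e-05 failures/hour
FIT = 1e9 / 33151 ≈ 30165 failures per 1e9 hours (nearest whole number)

λ = 3.017e-05 /h, FIT = 30165


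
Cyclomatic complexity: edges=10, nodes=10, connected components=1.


Formula: V(G) = E - N + 2P
V(G) = 10 - 10 + 2*1
V(G) = 0 + 2
V(G) = 2

2


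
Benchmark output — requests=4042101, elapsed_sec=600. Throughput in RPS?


Formula: throughput = requests / seconds
throughput = 4042101 / 600
throughput = 6736.84 requests/second

6736.84 requests/second


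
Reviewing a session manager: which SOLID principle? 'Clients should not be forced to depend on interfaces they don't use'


This describes the Interface Segregation Principle (ISP)

Interface Segregation Principle (ISP)


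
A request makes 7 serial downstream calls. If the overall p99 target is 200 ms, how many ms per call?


Formula: per_stage = total_budget / stages
per_stage = 200 / 7
per_stage = 28.57 ms

28.57 ms


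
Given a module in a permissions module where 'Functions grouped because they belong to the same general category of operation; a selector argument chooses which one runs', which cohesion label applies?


Reasoning: Grouped by category of activity, not by data or sequence
Type: Logical cohesion

Logical cohesion


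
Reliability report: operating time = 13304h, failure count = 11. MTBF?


Formula: MTBF = Total operating time / Number of failures
MTBF = 13304 / 11
MTBF = 1209.45 hours

1209.45 hours


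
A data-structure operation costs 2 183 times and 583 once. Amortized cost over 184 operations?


Formula: Amortized cost = Total cost / Operations
Total cost = (183 * 2) + (1 * 583)
Total cost = 366 + 583 = 949
Amortized = 949 / 184 = 5.1576

5.1576


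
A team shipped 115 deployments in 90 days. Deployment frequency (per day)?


Formula: deployments per day = releases / days
= 115 / 90
= 1.278 deploys/day
(equivalently, 8.94 deploys/week)

1.278 deploys/day


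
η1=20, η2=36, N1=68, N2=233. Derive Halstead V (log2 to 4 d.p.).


Formula: V = N * log2(η), where N = N1 + N2 and η = η1 + η2
η = 20 + 36 = 56
N = 68 + 233 = 301
log2(56) ≈ 5.8074
V = 301 * 5.8074 = 1748.03

1748.03


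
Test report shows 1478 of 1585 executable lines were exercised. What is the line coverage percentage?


Coverage = covered / total * 100
Coverage = 1478 / 1585 * 100
Coverage = 93.25%

93.25%


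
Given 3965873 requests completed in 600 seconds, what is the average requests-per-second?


Formula: throughput = requests / seconds
throughput = 3965873 / 600
throughput = 6609.79 requests/second

6609.79 requests/second


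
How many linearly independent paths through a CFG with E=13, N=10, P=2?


Formula: V(G) = E - N + 2P
V(G) = 13 - 10 + 2*2
V(G) = 3 + 4
V(G) = 7

7


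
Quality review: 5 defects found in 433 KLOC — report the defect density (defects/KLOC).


Defect density = defects / KLOC
Defect density = 5 / 433
Defect density = 0.012 defects/KLOC

0.012 defects/KLOC


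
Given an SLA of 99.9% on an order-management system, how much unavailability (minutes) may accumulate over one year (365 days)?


Formula: allowed downtime = period * (100 - SLA) / 100
Period (year (365 days)) = 525600 minutes
Unavailability fraction = (100 - 99.9) / 100
Allowed downtime = 525600 * (100 - 99.9) / 100
Allowed downtime = 525.6 minutes

525.6 minutes


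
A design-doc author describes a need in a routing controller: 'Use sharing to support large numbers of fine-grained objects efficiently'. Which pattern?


This matches the Flyweight pattern

Flyweight


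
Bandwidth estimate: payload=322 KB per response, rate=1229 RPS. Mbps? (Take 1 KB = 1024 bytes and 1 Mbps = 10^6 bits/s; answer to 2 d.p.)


Formula: Mbps = payload_bytes * RPS * 8 / 1e6
Payload per request = 322 KB = 322 * 1024 = 329728 bytes
Total bytes/sec = 329728 * 1229 = 405235712
Total bits/sec = 405235712 * 8 = 3241885696
Mbps = 3241885696 / 1e6 = 3241.89

3241.89 Mbps


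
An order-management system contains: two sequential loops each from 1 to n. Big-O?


Reasoning: sequential dominates: O(n) + O(n) = O(n)
Complexity: O(n)

O(n)


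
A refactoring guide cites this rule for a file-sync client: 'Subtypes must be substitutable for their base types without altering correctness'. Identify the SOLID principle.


This describes the Liskov Substitution Principle (LSP)

Liskov Substitution Principle (LSP)


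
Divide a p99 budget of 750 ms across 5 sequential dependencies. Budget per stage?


Formula: per_stage = total_budget / stages
per_stage = 750 / 5
per_stage = 150.0 ms

150.0 ms


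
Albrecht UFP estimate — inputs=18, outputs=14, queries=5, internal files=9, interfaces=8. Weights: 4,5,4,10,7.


UFP = EI*4 + EO*5 + EQ*4 + ILF*10 + EIF*7
UFP = 18*4 + 14*5 + 5*4 + 9*10 + 8*7
UFP = 72 + 70 + 20 + 90 + 56
UFP = 308

308


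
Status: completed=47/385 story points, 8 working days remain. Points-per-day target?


Formula: Required rate = Remaining points / Days left
Remaining = 385 - 47 = 338 points
Required rate = 338 / 8 = 42.25 points/day

42.25 points/day


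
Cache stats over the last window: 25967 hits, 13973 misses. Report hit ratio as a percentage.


Formula: hit rate = hits / (hits + misses) * 100
hit rate = 25967 / (25967 + 13973) * 100
hit rate = 25967 / 39940 * 100
hit rate = 65.02%

65.02%


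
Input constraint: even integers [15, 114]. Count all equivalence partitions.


Constraint: even integers in [15, 114]
Class 1: x < 15 — out-of-range invalid
Class 2: x in [15,114] but odd — wrong type invalid
Class 3: x in [15,114] and even — valid
Class 4: x > 114 — out-of-range invalid
Total equivalence classes: 4

4 equivalence classes


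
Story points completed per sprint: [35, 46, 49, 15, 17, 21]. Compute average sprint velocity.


Formula: Avg velocity = Total points / Number of sprints
Points: [35, 46, 49, 15, 17, 21]
Sum = 35 + 46 + 49 + 15 + 17 + 21 = 183
Avg velocity = 183 / 6 = 30.5 points/sprint

30.5 points/sprint


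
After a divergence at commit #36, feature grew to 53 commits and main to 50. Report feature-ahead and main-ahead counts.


Common ancestor: commit #36
feature commits after divergence: 53 - 36 = 17
main commits after divergence: 50 - 36 = 14
feature is 17 commits ahead of main
main is 14 commits ahead of feature

feature ahead: 17, main ahead: 14


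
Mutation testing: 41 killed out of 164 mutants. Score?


Mutation score = killed / total * 100
Mutation score = 41 / 164 * 100
Mutation score = 25.0%

25.0%


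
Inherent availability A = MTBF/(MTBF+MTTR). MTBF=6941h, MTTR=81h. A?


Availability = MTBF / (MTBF + MTTR)
Availability = 6941 / (6941 + 81)
Availability = 6941 / 7022
Availability = 98.8465%

98.8465%


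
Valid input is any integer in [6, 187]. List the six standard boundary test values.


Range: [6, 187]
Boundaries: just below min, min, min+1, max-1, max, just above max
Values: [5, 6, 7, 186, 187, 188]

[5, 6, 7, 186, 187, 188]


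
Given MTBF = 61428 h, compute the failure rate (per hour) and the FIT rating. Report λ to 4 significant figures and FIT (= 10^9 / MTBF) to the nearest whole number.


Formula: λ = 1 / MTBF; FIT = λ × 1e9 = 1e9 / MTBF
λ = 1 / 61428 ≈ 1.628e-05 failures/hour
FIT = 1e9 / 61428 ≈ 16279 failures per 1e9 hours (nearest whole number)

λ = 1.628e-05 /h, FIT = 16279


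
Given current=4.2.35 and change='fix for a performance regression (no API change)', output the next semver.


Current: 4.2.35
Change category: 'fix for a performance regression (no API change)' → patch bump
SemVer rule: patch bump → increment PATCH (MAJOR and MINOR unchanged)
New: 4.2.36

4.2.36
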